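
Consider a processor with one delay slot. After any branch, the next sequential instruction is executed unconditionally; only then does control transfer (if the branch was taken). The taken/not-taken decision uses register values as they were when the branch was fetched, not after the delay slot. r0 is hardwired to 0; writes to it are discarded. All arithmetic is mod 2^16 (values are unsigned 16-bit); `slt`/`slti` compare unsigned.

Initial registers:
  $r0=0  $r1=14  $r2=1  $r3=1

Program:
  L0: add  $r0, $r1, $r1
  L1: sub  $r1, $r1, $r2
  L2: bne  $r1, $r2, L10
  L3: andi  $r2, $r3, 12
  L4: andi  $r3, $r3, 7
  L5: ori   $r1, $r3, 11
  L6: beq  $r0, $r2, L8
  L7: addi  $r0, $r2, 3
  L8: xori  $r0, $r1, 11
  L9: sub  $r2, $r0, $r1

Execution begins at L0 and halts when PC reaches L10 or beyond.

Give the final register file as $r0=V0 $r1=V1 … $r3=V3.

$r0=0 $r1=13 $r2=0 $r3=1

  step pc=0: add  $r0, $r1, $r1  regs=(0,14,1,1)
  step pc=1: sub  $r1, $r1, $r2  regs=(0,13,1,1)
  step pc=2: bne  $r1, $r2, L10  cond=T  regs=(0,13,1,1)
  step pc=3: andi  $r2, $r3, 12  regs=(0,13,0,1)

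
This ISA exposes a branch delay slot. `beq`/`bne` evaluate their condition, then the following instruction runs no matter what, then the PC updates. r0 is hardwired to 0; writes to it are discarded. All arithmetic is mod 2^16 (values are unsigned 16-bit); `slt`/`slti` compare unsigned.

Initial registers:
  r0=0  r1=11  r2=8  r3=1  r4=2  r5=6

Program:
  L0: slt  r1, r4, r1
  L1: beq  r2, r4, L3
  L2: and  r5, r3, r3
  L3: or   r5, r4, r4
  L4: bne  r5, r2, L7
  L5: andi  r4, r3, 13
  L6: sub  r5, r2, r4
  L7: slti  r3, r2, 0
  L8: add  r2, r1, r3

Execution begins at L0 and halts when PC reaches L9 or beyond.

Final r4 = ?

1

  step pc=0: slt  r1, r4, r1  regs=(0,1,8,1,2,6)
  step pc=1: beq  r2, r4, L3  cond=F  regs=(0,1,8,1,2,6)
  step pc=2: and  r5, r3, r3  regs=(0,1,8,1,2,1)
  step pc=3: or   r5, r4, r4  regs=(0,1,8,1,2,2)
  step pc=4: bne  r5, r2, L7  cond=T  regs=(0,1,8,1,2,2)
  step pc=5: andi  r4, r3, 13  regs=(0,1,8,1,1,2)
  step pc=7: slti  r3, r2, 0  regs=(0,1,8,0,1,2)
  step pc=8: add  r2, r1, r3  regs=(0,1,1,0,1,2)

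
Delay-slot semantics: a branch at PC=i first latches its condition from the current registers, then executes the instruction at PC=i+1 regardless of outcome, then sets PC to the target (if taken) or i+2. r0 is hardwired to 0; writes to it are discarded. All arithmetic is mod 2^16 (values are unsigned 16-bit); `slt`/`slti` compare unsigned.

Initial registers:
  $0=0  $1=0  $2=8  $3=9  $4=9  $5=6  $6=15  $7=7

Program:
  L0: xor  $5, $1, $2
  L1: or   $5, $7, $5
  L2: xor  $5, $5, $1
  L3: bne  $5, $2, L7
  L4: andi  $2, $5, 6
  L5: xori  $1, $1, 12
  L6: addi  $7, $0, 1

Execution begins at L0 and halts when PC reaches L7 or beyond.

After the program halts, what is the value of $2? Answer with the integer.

6

#0 xor  $5, $1, $2 ; 0/0/8/9/9/8/15/7
#1 or   $5, $7, $5 ; 0/0/8/9/9/15/15/7
#2 xor  $5, $5, $1 ; 0/0/8/9/9/15/15/7
#3 bne  $5, $2, L7 ; 0/0/8/9/9/15/15/7 ; →target
#4 andi  $2, $5, 6 ; 0/0/6/9/9/15/15/7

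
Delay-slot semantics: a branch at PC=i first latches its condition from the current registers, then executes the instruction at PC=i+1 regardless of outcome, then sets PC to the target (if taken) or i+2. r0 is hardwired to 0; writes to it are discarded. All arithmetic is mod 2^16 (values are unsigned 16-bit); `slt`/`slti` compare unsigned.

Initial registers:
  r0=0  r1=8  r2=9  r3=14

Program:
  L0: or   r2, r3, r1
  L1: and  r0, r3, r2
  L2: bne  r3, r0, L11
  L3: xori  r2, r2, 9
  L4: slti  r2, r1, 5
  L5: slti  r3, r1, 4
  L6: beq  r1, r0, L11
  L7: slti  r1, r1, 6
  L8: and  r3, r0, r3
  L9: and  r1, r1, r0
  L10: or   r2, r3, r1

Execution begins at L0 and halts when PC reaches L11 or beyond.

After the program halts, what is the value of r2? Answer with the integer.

  step pc=0: or   r2, r3, r1  regs=(0,8,14,14)
  step pc=1: and  r0, r3, r2  regs=(0,8,14,14)
  step pc=2: bne  r3, r0, L11  cond=T  regs=(0,8,14,14)
  step pc=3: xori  r2, r2, 9  regs=(0,8,7,14)

7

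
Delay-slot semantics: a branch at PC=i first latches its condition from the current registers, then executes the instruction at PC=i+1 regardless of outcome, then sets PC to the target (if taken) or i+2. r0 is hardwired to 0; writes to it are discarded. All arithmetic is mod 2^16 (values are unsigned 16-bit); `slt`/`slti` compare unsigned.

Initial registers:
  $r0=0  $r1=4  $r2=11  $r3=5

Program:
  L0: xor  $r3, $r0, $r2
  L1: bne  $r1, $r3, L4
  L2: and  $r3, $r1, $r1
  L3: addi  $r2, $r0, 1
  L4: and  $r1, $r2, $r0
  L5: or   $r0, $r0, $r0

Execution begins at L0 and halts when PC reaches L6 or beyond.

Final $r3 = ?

[0] xor  $r3, $r0, $r2  →  {$r0:0, $r1:4, $r2:11, $r3:11}
[1] bne  $r1, $r3, L4  →  {$r0:0, $r1:4, $r2:11, $r3:11}  ⟨branch taken⟩
[2] and  $r3, $r1, $r1  →  {$r0:0, $r1:4, $r2:11, $r3:4}
[4] and  $r1, $r2, $r0  →  {$r0:0, $r1:0, $r2:11, $r3:4}
[5] or   $r0, $r0, $r0  →  {$r0:0, $r1:0, $r2:11, $r3:4}

4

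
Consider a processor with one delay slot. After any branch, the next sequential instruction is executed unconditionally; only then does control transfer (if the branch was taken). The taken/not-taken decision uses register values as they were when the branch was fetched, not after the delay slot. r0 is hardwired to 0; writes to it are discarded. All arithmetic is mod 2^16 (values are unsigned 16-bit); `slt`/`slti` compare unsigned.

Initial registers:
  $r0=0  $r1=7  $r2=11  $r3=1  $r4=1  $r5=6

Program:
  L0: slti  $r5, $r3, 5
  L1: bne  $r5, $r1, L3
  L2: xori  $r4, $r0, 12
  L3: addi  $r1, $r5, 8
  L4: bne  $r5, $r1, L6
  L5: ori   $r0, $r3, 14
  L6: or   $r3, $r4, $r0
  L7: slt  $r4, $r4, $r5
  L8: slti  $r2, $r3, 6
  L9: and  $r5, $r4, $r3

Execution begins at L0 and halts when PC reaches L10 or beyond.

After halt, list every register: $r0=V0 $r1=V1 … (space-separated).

$r0=0 $r1=9 $r2=0 $r3=12 $r4=0 $r5=0

#0 slti  $r5, $r3, 5 ; 0/7/11/1/1/1
#1 bne  $r5, $r1, L3 ; 0/7/11/1/1/1 ; →target
#2 xori  $r4, $r0, 12 ; 0/7/11/1/12/1
#3 addi  $r1, $r5, 8 ; 0/9/11/1/12/1
#4 bne  $r5, $r1, L6 ; 0/9/11/1/12/1 ; →target
#5 ori   $r0, $r3, 14 ; 0/9/11/1/12/1
#6 or   $r3, $r4, $r0 ; 0/9/11/12/12/1
#7 slt  $r4, $r4, $r5 ; 0/9/11/12/0/1
#8 slti  $r2, $r3, 6 ; 0/9/0/12/0/1
#9 and  $r5, $r4, $r3 ; 0/9/0/12/0/0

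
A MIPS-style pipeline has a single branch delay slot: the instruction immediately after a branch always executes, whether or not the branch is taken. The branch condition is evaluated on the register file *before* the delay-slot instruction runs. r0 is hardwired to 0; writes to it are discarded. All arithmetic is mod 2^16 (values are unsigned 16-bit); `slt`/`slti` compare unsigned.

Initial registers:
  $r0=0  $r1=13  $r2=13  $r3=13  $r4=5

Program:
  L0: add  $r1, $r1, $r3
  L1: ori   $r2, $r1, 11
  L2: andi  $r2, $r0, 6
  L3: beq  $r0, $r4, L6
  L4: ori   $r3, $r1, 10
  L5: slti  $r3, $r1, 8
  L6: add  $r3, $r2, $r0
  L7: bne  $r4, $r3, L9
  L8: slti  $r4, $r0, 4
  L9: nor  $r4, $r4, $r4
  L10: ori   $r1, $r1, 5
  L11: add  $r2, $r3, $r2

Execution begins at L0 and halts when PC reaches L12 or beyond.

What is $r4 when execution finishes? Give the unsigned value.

65534

[0] add  $r1, $r1, $r3  →  {$r0:0, $r1:26, $r2:13, $r3:13, $r4:5}
[1] ori   $r2, $r1, 11  →  {$r0:0, $r1:26, $r2:27, $r3:13, $r4:5}
[2] andi  $r2, $r0, 6  →  {$r0:0, $r1:26, $r2:0, $r3:13, $r4:5}
[3] beq  $r0, $r4, L6  →  {$r0:0, $r1:26, $r2:0, $r3:13, $r4:5}  ⟨branch fallthrough⟩
[4] ori   $r3, $r1, 10  →  {$r0:0, $r1:26, $r2:0, $r3:26, $r4:5}
[5] slti  $r3, $r1, 8  →  {$r0:0, $r1:26, $r2:0, $r3:0, $r4:5}
[6] add  $r3, $r2, $r0  →  {$r0:0, $r1:26, $r2:0, $r3:0, $r4:5}
[7] bne  $r4, $r3, L9  →  {$r0:0, $r1:26, $r2:0, $r3:0, $r4:5}  ⟨branch taken⟩
[8] slti  $r4, $r0, 4  →  {$r0:0, $r1:26, $r2:0, $r3:0, $r4:1}
[9] nor  $r4, $r4, $r4  →  {$r0:0, $r1:26, $r2:0, $r3:0, $r4:65534}
[10] ori   $r1, $r1, 5  →  {$r0:0, $r1:31, $r2:0, $r3:0, $r4:65534}
[11] add  $r2, $r3, $r2  →  {$r0:0, $r1:31, $r2:0, $r3:0, $r4:65534}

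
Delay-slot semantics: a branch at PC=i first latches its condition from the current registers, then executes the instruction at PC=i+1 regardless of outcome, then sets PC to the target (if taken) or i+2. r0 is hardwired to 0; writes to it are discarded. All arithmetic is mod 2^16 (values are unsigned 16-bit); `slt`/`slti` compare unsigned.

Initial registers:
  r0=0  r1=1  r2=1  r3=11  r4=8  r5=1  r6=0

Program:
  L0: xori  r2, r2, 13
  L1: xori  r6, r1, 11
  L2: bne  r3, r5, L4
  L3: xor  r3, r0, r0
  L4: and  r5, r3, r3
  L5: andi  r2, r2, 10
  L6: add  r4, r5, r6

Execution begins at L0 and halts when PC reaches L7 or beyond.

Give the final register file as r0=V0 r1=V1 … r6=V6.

r0=0 r1=1 r2=8 r3=0 r4=10 r5=0 r6=10

#0 xori  r2, r2, 13 ; 0/1/12/11/8/1/0
#1 xori  r6, r1, 11 ; 0/1/12/11/8/1/10
#2 bne  r3, r5, L4 ; 0/1/12/11/8/1/10 ; →target
#3 xor  r3, r0, r0 ; 0/1/12/0/8/1/10
#4 and  r5, r3, r3 ; 0/1/12/0/8/0/10
#5 andi  r2, r2, 10 ; 0/1/8/0/8/0/10
#6 add  r4, r5, r6 ; 0/1/8/0/10/0/10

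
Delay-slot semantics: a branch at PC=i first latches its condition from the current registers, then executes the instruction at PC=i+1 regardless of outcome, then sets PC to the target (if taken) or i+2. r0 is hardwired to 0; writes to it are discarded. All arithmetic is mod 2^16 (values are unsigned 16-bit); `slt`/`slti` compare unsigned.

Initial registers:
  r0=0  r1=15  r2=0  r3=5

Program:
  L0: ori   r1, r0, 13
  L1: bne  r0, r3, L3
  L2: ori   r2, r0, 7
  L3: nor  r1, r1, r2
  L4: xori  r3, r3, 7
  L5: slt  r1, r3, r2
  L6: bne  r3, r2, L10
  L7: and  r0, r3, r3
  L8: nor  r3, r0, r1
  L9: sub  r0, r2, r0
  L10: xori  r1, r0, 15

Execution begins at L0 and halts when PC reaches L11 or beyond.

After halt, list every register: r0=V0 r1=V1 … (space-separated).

r0=0 r1=15 r2=7 r3=2

  step pc=0: ori   r1, r0, 13  regs=(0,13,0,5)
  step pc=1: bne  r0, r3, L3  cond=T  regs=(0,13,0,5)
  step pc=2: ori   r2, r0, 7  regs=(0,13,7,5)
  step pc=3: nor  r1, r1, r2  regs=(0,65520,7,5)
  step pc=4: xori  r3, r3, 7  regs=(0,65520,7,2)
  step pc=5: slt  r1, r3, r2  regs=(0,1,7,2)
  step pc=6: bne  r3, r2, L10  cond=T  regs=(0,1,7,2)
  step pc=7: and  r0, r3, r3  regs=(0,1,7,2)
  step pc=10: xori  r1, r0, 15  regs=(0,15,7,2)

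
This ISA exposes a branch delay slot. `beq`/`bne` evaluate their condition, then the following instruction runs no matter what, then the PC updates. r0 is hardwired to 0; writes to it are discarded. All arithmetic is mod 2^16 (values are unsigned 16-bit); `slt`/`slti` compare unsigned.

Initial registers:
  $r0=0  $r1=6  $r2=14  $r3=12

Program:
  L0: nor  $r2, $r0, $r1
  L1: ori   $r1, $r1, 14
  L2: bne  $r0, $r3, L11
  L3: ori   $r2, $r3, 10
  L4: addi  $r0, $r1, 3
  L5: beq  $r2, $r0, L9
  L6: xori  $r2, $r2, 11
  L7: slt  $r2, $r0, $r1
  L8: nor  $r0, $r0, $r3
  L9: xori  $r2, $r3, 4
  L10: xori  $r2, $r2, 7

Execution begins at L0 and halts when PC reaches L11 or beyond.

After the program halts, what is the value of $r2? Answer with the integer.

PC=0  nor  $r2, $r0, $r1     | $r0=0 $r1=6 $r2=65529 $r3=12
PC=1  ori   $r1, $r1, 14     | $r0=0 $r1=14 $r2=65529 $r3=12
PC=2  bne  $r0, $r3, L11     | $r0=0 $r1=14 $r2=65529 $r3=12  [TAKEN]
PC=3  ori   $r2, $r3, 10     | $r0=0 $r1=14 $r2=14 $r3=12

14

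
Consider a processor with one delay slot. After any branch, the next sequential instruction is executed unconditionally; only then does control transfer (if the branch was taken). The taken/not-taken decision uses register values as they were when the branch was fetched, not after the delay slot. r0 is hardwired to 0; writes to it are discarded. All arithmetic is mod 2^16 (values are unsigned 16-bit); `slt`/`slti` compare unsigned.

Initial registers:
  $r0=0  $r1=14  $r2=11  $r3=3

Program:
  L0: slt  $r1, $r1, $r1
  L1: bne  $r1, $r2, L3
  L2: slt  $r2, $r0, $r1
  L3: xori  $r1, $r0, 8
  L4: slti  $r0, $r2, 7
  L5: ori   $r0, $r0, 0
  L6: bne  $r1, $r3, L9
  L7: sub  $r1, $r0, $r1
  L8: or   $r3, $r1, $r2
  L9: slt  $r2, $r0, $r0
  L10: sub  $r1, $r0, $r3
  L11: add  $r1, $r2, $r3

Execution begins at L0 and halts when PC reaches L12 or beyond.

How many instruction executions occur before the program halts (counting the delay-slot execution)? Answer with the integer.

[0] slt  $r1, $r1, $r1  →  {$r0:0, $r1:0, $r2:11, $r3:3}
[1] bne  $r1, $r2, L3  →  {$r0:0, $r1:0, $r2:11, $r3:3}  ⟨branch taken⟩
[2] slt  $r2, $r0, $r1  →  {$r0:0, $r1:0, $r2:0, $r3:3}
[3] xori  $r1, $r0, 8  →  {$r0:0, $r1:8, $r2:0, $r3:3}
[4] slti  $r0, $r2, 7  →  {$r0:0, $r1:8, $r2:0, $r3:3}
[5] ori   $r0, $r0, 0  →  {$r0:0, $r1:8, $r2:0, $r3:3}
[6] bne  $r1, $r3, L9  →  {$r0:0, $r1:8, $r2:0, $r3:3}  ⟨branch taken⟩
[7] sub  $r1, $r0, $r1  →  {$r0:0, $r1:65528, $r2:0, $r3:3}
[9] slt  $r2, $r0, $r0  →  {$r0:0, $r1:65528, $r2:0, $r3:3}
[10] sub  $r1, $r0, $r3  →  {$r0:0, $r1:65533, $r2:0, $r3:3}
[11] add  $r1, $r2, $r3  →  {$r0:0, $r1:3, $r2:0, $r3:3}

11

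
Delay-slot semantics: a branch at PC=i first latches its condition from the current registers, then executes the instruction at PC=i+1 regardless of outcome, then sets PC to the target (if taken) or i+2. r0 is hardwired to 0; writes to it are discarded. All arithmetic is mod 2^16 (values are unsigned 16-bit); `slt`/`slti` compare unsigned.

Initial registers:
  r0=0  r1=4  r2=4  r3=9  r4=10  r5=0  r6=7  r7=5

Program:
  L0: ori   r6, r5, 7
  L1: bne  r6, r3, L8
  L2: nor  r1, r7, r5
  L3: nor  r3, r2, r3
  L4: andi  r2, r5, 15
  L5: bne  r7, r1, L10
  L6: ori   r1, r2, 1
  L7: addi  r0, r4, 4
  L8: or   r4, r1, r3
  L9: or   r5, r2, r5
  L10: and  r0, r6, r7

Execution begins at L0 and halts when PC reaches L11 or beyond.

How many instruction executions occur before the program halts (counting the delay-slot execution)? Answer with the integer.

6

  step pc=0: ori   r6, r5, 7  regs=(0,4,4,9,10,0,7,5)
  step pc=1: bne  r6, r3, L8  cond=T  regs=(0,4,4,9,10,0,7,5)
  step pc=2: nor  r1, r7, r5  regs=(0,65530,4,9,10,0,7,5)
  step pc=8: or   r4, r1, r3  regs=(0,65530,4,9,65531,0,7,5)
  step pc=9: or   r5, r2, r5  regs=(0,65530,4,9,65531,4,7,5)
  step pc=10: and  r0, r6, r7  regs=(0,65530,4,9,65531,4,7,5)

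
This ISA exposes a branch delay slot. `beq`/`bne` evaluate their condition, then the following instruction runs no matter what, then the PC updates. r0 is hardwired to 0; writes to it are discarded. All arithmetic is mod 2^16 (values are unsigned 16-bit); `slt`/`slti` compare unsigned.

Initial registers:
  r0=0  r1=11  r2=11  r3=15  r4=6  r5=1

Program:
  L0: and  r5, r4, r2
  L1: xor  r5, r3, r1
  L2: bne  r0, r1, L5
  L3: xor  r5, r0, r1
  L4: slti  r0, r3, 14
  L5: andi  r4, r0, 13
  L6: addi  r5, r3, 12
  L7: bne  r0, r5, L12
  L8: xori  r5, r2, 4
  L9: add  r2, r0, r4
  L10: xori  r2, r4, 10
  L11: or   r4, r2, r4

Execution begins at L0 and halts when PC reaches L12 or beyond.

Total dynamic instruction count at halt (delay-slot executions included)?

8

PC=0  and  r5, r4, r2        | r0=0 r1=11 r2=11 r3=15 r4=6 r5=2
PC=1  xor  r5, r3, r1        | r0=0 r1=11 r2=11 r3=15 r4=6 r5=4
PC=2  bne  r0, r1, L5        | r0=0 r1=11 r2=11 r3=15 r4=6 r5=4  [TAKEN]
PC=3  xor  r5, r0, r1        | r0=0 r1=11 r2=11 r3=15 r4=6 r5=11
PC=5  andi  r4, r0, 13       | r0=0 r1=11 r2=11 r3=15 r4=0 r5=11
PC=6  addi  r5, r3, 12       | r0=0 r1=11 r2=11 r3=15 r4=0 r5=27
PC=7  bne  r0, r5, L12       | r0=0 r1=11 r2=11 r3=15 r4=0 r5=27  [TAKEN]
PC=8  xori  r5, r2, 4        | r0=0 r1=11 r2=11 r3=15 r4=0 r5=15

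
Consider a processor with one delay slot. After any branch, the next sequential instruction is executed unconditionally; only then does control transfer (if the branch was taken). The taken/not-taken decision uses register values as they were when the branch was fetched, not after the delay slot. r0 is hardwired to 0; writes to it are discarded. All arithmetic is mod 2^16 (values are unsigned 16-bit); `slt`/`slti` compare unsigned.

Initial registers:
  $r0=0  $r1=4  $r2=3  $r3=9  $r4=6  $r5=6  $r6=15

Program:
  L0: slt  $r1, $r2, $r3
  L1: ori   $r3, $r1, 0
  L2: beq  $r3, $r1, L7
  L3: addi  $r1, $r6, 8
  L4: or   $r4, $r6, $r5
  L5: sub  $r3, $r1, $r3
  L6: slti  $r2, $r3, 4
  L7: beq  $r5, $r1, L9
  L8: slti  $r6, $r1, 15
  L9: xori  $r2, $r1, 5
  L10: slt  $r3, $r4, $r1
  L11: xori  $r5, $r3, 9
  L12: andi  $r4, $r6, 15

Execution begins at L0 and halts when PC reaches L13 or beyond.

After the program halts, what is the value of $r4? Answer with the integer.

  step pc=0: slt  $r1, $r2, $r3  regs=(0,1,3,9,6,6,15)
  step pc=1: ori   $r3, $r1, 0  regs=(0,1,3,1,6,6,15)
  step pc=2: beq  $r3, $r1, L7  cond=T  regs=(0,1,3,1,6,6,15)
  step pc=3: addi  $r1, $r6, 8  regs=(0,23,3,1,6,6,15)
  step pc=7: beq  $r5, $r1, L9  cond=F  regs=(0,23,3,1,6,6,15)
  step pc=8: slti  $r6, $r1, 15  regs=(0,23,3,1,6,6,0)
  step pc=9: xori  $r2, $r1, 5  regs=(0,23,18,1,6,6,0)
  step pc=10: slt  $r3, $r4, $r1  regs=(0,23,18,1,6,6,0)
  step pc=11: xori  $r5, $r3, 9  regs=(0,23,18,1,6,8,0)
  step pc=12: andi  $r4, $r6, 15  regs=(0,23,18,1,0,8,0)

0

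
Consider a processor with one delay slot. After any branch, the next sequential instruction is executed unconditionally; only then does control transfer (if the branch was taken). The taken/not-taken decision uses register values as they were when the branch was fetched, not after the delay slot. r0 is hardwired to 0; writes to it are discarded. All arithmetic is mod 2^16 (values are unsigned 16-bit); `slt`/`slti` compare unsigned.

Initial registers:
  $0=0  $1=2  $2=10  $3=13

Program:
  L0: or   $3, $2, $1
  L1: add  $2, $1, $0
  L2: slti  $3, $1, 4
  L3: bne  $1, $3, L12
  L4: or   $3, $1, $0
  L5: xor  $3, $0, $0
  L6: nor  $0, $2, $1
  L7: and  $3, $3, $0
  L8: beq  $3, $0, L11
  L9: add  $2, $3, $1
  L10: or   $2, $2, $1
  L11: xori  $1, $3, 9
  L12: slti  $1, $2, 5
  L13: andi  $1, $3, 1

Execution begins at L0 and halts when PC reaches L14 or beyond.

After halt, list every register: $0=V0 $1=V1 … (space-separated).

$0=0 $1=0 $2=2 $3=2

[0] or   $3, $2, $1  →  {$0:0, $1:2, $2:10, $3:10}
[1] add  $2, $1, $0  →  {$0:0, $1:2, $2:2, $3:10}
[2] slti  $3, $1, 4  →  {$0:0, $1:2, $2:2, $3:1}
[3] bne  $1, $3, L12  →  {$0:0, $1:2, $2:2, $3:1}  ⟨branch taken⟩
[4] or   $3, $1, $0  →  {$0:0, $1:2, $2:2, $3:2}
[12] slti  $1, $2, 5  →  {$0:0, $1:1, $2:2, $3:2}
[13] andi  $1, $3, 1  →  {$0:0, $1:0, $2:2, $3:2}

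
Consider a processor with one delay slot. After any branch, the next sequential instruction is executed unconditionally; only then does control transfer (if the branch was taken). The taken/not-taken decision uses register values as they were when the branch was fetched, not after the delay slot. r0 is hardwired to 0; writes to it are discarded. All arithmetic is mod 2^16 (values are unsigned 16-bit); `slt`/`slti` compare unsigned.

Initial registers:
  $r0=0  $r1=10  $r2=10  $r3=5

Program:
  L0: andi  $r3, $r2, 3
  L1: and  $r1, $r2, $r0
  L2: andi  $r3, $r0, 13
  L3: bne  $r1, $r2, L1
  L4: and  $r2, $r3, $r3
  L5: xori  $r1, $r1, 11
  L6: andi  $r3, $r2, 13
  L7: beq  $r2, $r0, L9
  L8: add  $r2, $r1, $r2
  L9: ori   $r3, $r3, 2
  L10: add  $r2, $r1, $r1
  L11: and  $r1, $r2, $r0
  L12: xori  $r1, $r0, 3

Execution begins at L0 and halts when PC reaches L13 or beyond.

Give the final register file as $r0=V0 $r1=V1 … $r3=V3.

  step pc=0: andi  $r3, $r2, 3  regs=(0,10,10,2)
  step pc=1: and  $r1, $r2, $r0  regs=(0,0,10,2)
  step pc=2: andi  $r3, $r0, 13  regs=(0,0,10,0)
  step pc=3: bne  $r1, $r2, L1  cond=T  regs=(0,0,10,0)
  step pc=4: and  $r2, $r3, $r3  regs=(0,0,0,0)
  step pc=1: and  $r1, $r2, $r0  regs=(0,0,0,0)
  step pc=2: andi  $r3, $r0, 13  regs=(0,0,0,0)
  step pc=3: bne  $r1, $r2, L1  cond=F  regs=(0,0,0,0)
  step pc=4: and  $r2, $r3, $r3  regs=(0,0,0,0)
  step pc=5: xori  $r1, $r1, 11  regs=(0,11,0,0)
  step pc=6: andi  $r3, $r2, 13  regs=(0,11,0,0)
  step pc=7: beq  $r2, $r0, L9  cond=T  regs=(0,11,0,0)
  step pc=8: add  $r2, $r1, $r2  regs=(0,11,11,0)
  step pc=9: ori   $r3, $r3, 2  regs=(0,11,11,2)
  step pc=10: add  $r2, $r1, $r1  regs=(0,11,22,2)
  step pc=11: and  $r1, $r2, $r0  regs=(0,0,22,2)
  step pc=12: xori  $r1, $r0, 3  regs=(0,3,22,2)

$r0=0 $r1=3 $r2=22 $r3=2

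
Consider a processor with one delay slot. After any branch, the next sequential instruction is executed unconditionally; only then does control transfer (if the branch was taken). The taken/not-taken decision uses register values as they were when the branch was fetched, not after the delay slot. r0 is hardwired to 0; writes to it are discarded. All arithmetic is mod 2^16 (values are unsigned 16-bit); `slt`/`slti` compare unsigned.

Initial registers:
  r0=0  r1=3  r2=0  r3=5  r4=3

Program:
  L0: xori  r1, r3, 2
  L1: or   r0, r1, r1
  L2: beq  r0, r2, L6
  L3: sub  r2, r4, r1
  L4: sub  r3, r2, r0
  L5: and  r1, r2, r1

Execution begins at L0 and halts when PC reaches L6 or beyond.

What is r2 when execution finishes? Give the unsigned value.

  step pc=0: xori  r1, r3, 2  regs=(0,7,0,5,3)
  step pc=1: or   r0, r1, r1  regs=(0,7,0,5,3)
  step pc=2: beq  r0, r2, L6  cond=T  regs=(0,7,0,5,3)
  step pc=3: sub  r2, r4, r1  regs=(0,7,65532,5,3)

65532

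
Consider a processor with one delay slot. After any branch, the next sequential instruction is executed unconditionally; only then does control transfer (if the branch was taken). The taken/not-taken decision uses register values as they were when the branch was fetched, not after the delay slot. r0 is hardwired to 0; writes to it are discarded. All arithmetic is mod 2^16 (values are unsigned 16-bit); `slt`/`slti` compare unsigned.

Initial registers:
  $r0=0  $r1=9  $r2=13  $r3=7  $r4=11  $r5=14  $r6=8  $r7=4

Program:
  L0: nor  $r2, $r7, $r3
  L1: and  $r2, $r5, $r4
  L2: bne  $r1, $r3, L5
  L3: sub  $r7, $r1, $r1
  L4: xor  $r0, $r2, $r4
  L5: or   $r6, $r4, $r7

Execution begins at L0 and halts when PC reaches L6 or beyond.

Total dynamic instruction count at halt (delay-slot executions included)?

PC=0  nor  $r2, $r7, $r3     | $r0=0 $r1=9 $r2=65528 $r3=7 $r4=11 $r5=14 $r6=8 $r7=4
PC=1  and  $r2, $r5, $r4     | $r0=0 $r1=9 $r2=10 $r3=7 $r4=11 $r5=14 $r6=8 $r7=4
PC=2  bne  $r1, $r3, L5      | $r0=0 $r1=9 $r2=10 $r3=7 $r4=11 $r5=14 $r6=8 $r7=4  [TAKEN]
PC=3  sub  $r7, $r1, $r1     | $r0=0 $r1=9 $r2=10 $r3=7 $r4=11 $r5=14 $r6=8 $r7=0
PC=5  or   $r6, $r4, $r7     | $r0=0 $r1=9 $r2=10 $r3=7 $r4=11 $r5=14 $r6=11 $r7=0

5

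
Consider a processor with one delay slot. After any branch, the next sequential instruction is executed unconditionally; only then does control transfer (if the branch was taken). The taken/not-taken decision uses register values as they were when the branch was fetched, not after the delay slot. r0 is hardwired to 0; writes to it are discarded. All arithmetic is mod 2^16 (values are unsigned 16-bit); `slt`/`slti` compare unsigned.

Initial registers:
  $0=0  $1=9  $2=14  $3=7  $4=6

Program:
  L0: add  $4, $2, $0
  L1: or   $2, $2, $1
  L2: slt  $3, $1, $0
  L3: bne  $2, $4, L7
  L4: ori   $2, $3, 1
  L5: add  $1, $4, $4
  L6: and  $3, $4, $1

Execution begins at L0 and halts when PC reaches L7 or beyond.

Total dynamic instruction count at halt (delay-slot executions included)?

PC=0  add  $4, $2, $0        | $0=0 $1=9 $2=14 $3=7 $4=14
PC=1  or   $2, $2, $1        | $0=0 $1=9 $2=15 $3=7 $4=14
PC=2  slt  $3, $1, $0        | $0=0 $1=9 $2=15 $3=0 $4=14
PC=3  bne  $2, $4, L7        | $0=0 $1=9 $2=15 $3=0 $4=14  [TAKEN]
PC=4  ori   $2, $3, 1        | $0=0 $1=9 $2=1 $3=0 $4=14

5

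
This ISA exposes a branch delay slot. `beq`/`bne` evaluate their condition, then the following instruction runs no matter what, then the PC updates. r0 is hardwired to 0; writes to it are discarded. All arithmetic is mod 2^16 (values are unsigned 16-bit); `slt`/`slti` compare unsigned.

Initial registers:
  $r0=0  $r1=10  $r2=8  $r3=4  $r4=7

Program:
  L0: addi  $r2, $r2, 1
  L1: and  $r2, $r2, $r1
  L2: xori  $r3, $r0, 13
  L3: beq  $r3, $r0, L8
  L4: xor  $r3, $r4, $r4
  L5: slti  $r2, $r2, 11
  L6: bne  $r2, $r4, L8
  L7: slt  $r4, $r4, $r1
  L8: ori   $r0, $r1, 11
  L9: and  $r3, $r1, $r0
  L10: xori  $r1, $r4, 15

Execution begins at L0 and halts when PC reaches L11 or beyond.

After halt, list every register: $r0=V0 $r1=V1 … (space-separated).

$r0=0 $r1=14 $r2=1 $r3=0 $r4=1

  step pc=0: addi  $r2, $r2, 1  regs=(0,10,9,4,7)
  step pc=1: and  $r2, $r2, $r1  regs=(0,10,8,4,7)
  step pc=2: xori  $r3, $r0, 13  regs=(0,10,8,13,7)
  step pc=3: beq  $r3, $r0, L8  cond=F  regs=(0,10,8,13,7)
  step pc=4: xor  $r3, $r4, $r4  regs=(0,10,8,0,7)
  step pc=5: slti  $r2, $r2, 11  regs=(0,10,1,0,7)
  step pc=6: bne  $r2, $r4, L8  cond=T  regs=(0,10,1,0,7)
  step pc=7: slt  $r4, $r4, $r1  regs=(0,10,1,0,1)
  step pc=8: ori   $r0, $r1, 11  regs=(0,10,1,0,1)
  step pc=9: and  $r3, $r1, $r0  regs=(0,10,1,0,1)
  step pc=10: xori  $r1, $r4, 15  regs=(0,14,1,0,1)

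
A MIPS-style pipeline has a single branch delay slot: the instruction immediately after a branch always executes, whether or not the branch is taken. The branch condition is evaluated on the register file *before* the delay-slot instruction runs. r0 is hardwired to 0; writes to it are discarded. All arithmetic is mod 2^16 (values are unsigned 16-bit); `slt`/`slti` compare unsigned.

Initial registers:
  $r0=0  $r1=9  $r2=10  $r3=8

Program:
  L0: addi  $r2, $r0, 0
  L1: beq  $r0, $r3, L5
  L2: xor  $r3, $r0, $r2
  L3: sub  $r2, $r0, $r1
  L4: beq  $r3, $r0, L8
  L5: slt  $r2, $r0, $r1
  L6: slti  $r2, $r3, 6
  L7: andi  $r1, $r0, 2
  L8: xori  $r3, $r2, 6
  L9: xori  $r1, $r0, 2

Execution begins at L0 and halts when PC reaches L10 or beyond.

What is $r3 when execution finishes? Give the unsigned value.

7

#0 addi  $r2, $r0, 0 ; 0/9/0/8
#1 beq  $r0, $r3, L5 ; 0/9/0/8 ; →fallthru
#2 xor  $r3, $r0, $r2 ; 0/9/0/0
#3 sub  $r2, $r0, $r1 ; 0/9/65527/0
#4 beq  $r3, $r0, L8 ; 0/9/65527/0 ; →target
#5 slt  $r2, $r0, $r1 ; 0/9/1/0
#8 xori  $r3, $r2, 6 ; 0/9/1/7
#9 xori  $r1, $r0, 2 ; 0/2/1/7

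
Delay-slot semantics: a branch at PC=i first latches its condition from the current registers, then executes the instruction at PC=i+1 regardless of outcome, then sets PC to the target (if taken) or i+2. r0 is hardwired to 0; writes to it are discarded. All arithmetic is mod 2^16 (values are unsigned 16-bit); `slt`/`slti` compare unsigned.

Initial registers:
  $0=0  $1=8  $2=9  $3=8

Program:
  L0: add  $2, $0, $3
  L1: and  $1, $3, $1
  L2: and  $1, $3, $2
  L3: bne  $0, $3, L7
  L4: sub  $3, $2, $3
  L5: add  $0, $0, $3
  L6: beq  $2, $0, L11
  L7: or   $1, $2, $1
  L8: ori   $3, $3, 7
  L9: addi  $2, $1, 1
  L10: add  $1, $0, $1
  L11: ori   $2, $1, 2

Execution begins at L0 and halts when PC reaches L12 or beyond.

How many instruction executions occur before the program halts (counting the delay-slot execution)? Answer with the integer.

#0 add  $2, $0, $3 ; 0/8/8/8
#1 and  $1, $3, $1 ; 0/8/8/8
#2 and  $1, $3, $2 ; 0/8/8/8
#3 bne  $0, $3, L7 ; 0/8/8/8 ; →target
#4 sub  $3, $2, $3 ; 0/8/8/0
#7 or   $1, $2, $1 ; 0/8/8/0
#8 ori   $3, $3, 7 ; 0/8/8/7
#9 addi  $2, $1, 1 ; 0/8/9/7
#10 add  $1, $0, $1 ; 0/8/9/7
#11 ori   $2, $1, 2 ; 0/8/10/7

10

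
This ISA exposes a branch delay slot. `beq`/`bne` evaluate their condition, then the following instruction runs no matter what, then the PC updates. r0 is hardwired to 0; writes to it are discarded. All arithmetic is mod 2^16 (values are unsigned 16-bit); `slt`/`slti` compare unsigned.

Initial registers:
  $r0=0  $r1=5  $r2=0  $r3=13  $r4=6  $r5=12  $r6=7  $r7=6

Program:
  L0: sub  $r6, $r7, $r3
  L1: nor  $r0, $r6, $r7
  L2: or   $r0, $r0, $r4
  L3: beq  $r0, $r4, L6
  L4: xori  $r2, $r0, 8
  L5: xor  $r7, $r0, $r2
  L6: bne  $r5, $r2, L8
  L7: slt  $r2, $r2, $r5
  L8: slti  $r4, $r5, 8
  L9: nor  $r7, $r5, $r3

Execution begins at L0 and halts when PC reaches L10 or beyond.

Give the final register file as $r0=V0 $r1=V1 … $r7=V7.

$r0=0 $r1=5 $r2=1 $r3=13 $r4=0 $r5=12 $r6=65529 $r7=65522

[0] sub  $r6, $r7, $r3  →  {$r0:0, $r1:5, $r2:0, $r3:13, $r4:6, $r5:12, $r6:65529, $r7:6}
[1] nor  $r0, $r6, $r7  →  {$r0:0, $r1:5, $r2:0, $r3:13, $r4:6, $r5:12, $r6:65529, $r7:6}
[2] or   $r0, $r0, $r4  →  {$r0:0, $r1:5, $r2:0, $r3:13, $r4:6, $r5:12, $r6:65529, $r7:6}
[3] beq  $r0, $r4, L6  →  {$r0:0, $r1:5, $r2:0, $r3:13, $r4:6, $r5:12, $r6:65529, $r7:6}  ⟨branch fallthrough⟩
[4] xori  $r2, $r0, 8  →  {$r0:0, $r1:5, $r2:8, $r3:13, $r4:6, $r5:12, $r6:65529, $r7:6}
[5] xor  $r7, $r0, $r2  →  {$r0:0, $r1:5, $r2:8, $r3:13, $r4:6, $r5:12, $r6:65529, $r7:8}
[6] bne  $r5, $r2, L8  →  {$r0:0, $r1:5, $r2:8, $r3:13, $r4:6, $r5:12, $r6:65529, $r7:8}  ⟨branch taken⟩
[7] slt  $r2, $r2, $r5  →  {$r0:0, $r1:5, $r2:1, $r3:13, $r4:6, $r5:12, $r6:65529, $r7:8}
[8] slti  $r4, $r5, 8  →  {$r0:0, $r1:5, $r2:1, $r3:13, $r4:0, $r5:12, $r6:65529, $r7:8}
[9] nor  $r7, $r5, $r3  →  {$r0:0, $r1:5, $r2:1, $r3:13, $r4:0, $r5:12, $r6:65529, $r7:65522}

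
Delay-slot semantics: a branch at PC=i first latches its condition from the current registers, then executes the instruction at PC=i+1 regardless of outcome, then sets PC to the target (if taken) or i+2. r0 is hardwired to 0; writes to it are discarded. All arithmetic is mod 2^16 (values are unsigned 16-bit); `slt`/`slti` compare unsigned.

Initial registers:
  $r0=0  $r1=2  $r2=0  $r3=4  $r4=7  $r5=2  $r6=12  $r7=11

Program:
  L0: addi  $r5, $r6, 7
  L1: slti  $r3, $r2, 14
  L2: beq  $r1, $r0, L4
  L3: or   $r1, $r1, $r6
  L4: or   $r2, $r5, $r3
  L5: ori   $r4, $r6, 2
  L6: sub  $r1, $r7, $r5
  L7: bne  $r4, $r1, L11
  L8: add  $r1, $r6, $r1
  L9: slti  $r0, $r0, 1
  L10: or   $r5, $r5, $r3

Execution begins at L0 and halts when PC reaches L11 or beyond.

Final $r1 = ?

4

[0] addi  $r5, $r6, 7  →  {$r0:0, $r1:2, $r2:0, $r3:4, $r4:7, $r5:19, $r6:12, $r7:11}
[1] slti  $r3, $r2, 14  →  {$r0:0, $r1:2, $r2:0, $r3:1, $r4:7, $r5:19, $r6:12, $r7:11}
[2] beq  $r1, $r0, L4  →  {$r0:0, $r1:2, $r2:0, $r3:1, $r4:7, $r5:19, $r6:12, $r7:11}  ⟨branch fallthrough⟩
[3] or   $r1, $r1, $r6  →  {$r0:0, $r1:14, $r2:0, $r3:1, $r4:7, $r5:19, $r6:12, $r7:11}
[4] or   $r2, $r5, $r3  →  {$r0:0, $r1:14, $r2:19, $r3:1, $r4:7, $r5:19, $r6:12, $r7:11}
[5] ori   $r4, $r6, 2  →  {$r0:0, $r1:14, $r2:19, $r3:1, $r4:14, $r5:19, $r6:12, $r7:11}
[6] sub  $r1, $r7, $r5  →  {$r0:0, $r1:65528, $r2:19, $r3:1, $r4:14, $r5:19, $r6:12, $r7:11}
[7] bne  $r4, $r1, L11  →  {$r0:0, $r1:65528, $r2:19, $r3:1, $r4:14, $r5:19, $r6:12, $r7:11}  ⟨branch taken⟩
[8] add  $r1, $r6, $r1  →  {$r0:0, $r1:4, $r2:19, $r3:1, $r4:14, $r5:19, $r6:12, $r7:11}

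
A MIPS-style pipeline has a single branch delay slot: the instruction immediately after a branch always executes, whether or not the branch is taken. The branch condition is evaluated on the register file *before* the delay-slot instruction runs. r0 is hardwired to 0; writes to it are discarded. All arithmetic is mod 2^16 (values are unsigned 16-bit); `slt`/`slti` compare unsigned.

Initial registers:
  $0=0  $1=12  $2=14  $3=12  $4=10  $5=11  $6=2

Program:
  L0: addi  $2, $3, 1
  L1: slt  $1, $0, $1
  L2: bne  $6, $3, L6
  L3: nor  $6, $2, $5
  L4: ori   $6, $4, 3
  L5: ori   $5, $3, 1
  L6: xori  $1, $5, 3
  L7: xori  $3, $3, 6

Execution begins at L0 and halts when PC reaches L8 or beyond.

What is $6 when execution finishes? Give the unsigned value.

65520

PC=0  addi  $2, $3, 1        | $0=0 $1=12 $2=13 $3=12 $4=10 $5=11 $6=2
PC=1  slt  $1, $0, $1        | $0=0 $1=1 $2=13 $3=12 $4=10 $5=11 $6=2
PC=2  bne  $6, $3, L6        | $0=0 $1=1 $2=13 $3=12 $4=10 $5=11 $6=2  [TAKEN]
PC=3  nor  $6, $2, $5        | $0=0 $1=1 $2=13 $3=12 $4=10 $5=11 $6=65520
PC=6  xori  $1, $5, 3        | $0=0 $1=8 $2=13 $3=12 $4=10 $5=11 $6=65520
PC=7  xori  $3, $3, 6        | $0=0 $1=8 $2=13 $3=10 $4=10 $5=11 $6=65520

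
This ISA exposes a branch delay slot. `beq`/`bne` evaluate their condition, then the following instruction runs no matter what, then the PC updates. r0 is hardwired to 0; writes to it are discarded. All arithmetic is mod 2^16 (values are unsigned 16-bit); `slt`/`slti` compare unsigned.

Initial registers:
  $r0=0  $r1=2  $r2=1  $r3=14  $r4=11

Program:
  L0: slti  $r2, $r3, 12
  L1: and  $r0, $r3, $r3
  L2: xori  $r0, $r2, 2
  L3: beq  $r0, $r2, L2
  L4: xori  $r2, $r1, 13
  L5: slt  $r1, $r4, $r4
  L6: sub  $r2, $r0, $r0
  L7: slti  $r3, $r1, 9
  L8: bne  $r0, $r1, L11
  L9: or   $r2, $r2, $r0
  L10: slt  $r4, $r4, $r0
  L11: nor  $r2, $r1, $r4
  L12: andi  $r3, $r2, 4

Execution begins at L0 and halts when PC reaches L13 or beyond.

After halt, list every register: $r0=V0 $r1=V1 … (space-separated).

$r0=0 $r1=0 $r2=65535 $r3=4 $r4=0

  step pc=0: slti  $r2, $r3, 12  regs=(0,2,0,14,11)
  step pc=1: and  $r0, $r3, $r3  regs=(0,2,0,14,11)
  step pc=2: xori  $r0, $r2, 2  regs=(0,2,0,14,11)
  step pc=3: beq  $r0, $r2, L2  cond=T  regs=(0,2,0,14,11)
  step pc=4: xori  $r2, $r1, 13  regs=(0,2,15,14,11)
  step pc=2: xori  $r0, $r2, 2  regs=(0,2,15,14,11)
  step pc=3: beq  $r0, $r2, L2  cond=F  regs=(0,2,15,14,11)
  step pc=4: xori  $r2, $r1, 13  regs=(0,2,15,14,11)
  step pc=5: slt  $r1, $r4, $r4  regs=(0,0,15,14,11)
  step pc=6: sub  $r2, $r0, $r0  regs=(0,0,0,14,11)
  step pc=7: slti  $r3, $r1, 9  regs=(0,0,0,1,11)
  step pc=8: bne  $r0, $r1, L11  cond=F  regs=(0,0,0,1,11)
  step pc=9: or   $r2, $r2, $r0  regs=(0,0,0,1,11)
  step pc=10: slt  $r4, $r4, $r0  regs=(0,0,0,1,0)
  step pc=11: nor  $r2, $r1, $r4  regs=(0,0,65535,1,0)
  step pc=12: andi  $r3, $r2, 4  regs=(0,0,65535,4,0)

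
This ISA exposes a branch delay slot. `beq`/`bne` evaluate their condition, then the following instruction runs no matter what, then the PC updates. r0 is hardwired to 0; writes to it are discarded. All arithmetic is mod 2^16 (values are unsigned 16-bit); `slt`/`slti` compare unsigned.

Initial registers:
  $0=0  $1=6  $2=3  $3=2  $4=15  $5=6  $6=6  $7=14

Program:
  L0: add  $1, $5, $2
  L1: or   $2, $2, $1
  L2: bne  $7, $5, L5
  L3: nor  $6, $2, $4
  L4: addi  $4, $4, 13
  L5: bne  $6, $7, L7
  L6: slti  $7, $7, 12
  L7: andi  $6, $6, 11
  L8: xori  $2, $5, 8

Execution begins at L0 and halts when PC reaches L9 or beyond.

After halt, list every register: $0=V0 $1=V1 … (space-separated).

  step pc=0: add  $1, $5, $2  regs=(0,9,3,2,15,6,6,14)
  step pc=1: or   $2, $2, $1  regs=(0,9,11,2,15,6,6,14)
  step pc=2: bne  $7, $5, L5  cond=T  regs=(0,9,11,2,15,6,6,14)
  step pc=3: nor  $6, $2, $4  regs=(0,9,11,2,15,6,65520,14)
  step pc=5: bne  $6, $7, L7  cond=T  regs=(0,9,11,2,15,6,65520,14)
  step pc=6: slti  $7, $7, 12  regs=(0,9,11,2,15,6,65520,0)
  step pc=7: andi  $6, $6, 11  regs=(0,9,11,2,15,6,0,0)
  step pc=8: xori  $2, $5, 8  regs=(0,9,14,2,15,6,0,0)

$0=0 $1=9 $2=14 $3=2 $4=15 $5=6 $6=0 $7=0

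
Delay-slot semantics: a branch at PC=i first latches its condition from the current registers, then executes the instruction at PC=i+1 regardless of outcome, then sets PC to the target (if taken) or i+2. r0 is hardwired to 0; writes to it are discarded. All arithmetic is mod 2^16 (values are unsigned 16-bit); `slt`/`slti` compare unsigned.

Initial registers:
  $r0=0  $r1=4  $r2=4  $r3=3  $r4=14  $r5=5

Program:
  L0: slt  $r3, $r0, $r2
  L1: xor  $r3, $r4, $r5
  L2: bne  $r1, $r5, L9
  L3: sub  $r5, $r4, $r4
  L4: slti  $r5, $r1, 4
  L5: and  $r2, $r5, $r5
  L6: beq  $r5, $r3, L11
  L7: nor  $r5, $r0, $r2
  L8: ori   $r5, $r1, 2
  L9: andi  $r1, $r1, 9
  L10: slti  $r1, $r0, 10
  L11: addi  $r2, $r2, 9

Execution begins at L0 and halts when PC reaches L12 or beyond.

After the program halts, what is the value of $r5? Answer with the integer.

  step pc=0: slt  $r3, $r0, $r2  regs=(0,4,4,1,14,5)
  step pc=1: xor  $r3, $r4, $r5  regs=(0,4,4,11,14,5)
  step pc=2: bne  $r1, $r5, L9  cond=T  regs=(0,4,4,11,14,5)
  step pc=3: sub  $r5, $r4, $r4  regs=(0,4,4,11,14,0)
  step pc=9: andi  $r1, $r1, 9  regs=(0,0,4,11,14,0)
  step pc=10: slti  $r1, $r0, 10  regs=(0,1,4,11,14,0)
  step pc=11: addi  $r2, $r2, 9  regs=(0,1,13,11,14,0)

0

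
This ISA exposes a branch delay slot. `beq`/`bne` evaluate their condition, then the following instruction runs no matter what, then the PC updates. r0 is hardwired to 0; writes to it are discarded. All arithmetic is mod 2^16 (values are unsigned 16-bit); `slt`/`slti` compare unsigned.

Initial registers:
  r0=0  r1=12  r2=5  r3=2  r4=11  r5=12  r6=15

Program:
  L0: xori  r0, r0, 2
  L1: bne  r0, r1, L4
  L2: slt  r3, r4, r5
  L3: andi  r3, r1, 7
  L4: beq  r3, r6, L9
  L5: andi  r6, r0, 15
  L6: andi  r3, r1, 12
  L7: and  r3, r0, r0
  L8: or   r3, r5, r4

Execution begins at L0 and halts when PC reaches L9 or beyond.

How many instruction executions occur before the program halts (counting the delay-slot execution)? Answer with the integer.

  step pc=0: xori  r0, r0, 2  regs=(0,12,5,2,11,12,15)
  step pc=1: bne  r0, r1, L4  cond=T  regs=(0,12,5,2,11,12,15)
  step pc=2: slt  r3, r4, r5  regs=(0,12,5,1,11,12,15)
  step pc=4: beq  r3, r6, L9  cond=F  regs=(0,12,5,1,11,12,15)
  step pc=5: andi  r6, r0, 15  regs=(0,12,5,1,11,12,0)
  step pc=6: andi  r3, r1, 12  regs=(0,12,5,12,11,12,0)
  step pc=7: and  r3, r0, r0  regs=(0,12,5,0,11,12,0)
  step pc=8: or   r3, r5, r4  regs=(0,12,5,15,11,12,0)

8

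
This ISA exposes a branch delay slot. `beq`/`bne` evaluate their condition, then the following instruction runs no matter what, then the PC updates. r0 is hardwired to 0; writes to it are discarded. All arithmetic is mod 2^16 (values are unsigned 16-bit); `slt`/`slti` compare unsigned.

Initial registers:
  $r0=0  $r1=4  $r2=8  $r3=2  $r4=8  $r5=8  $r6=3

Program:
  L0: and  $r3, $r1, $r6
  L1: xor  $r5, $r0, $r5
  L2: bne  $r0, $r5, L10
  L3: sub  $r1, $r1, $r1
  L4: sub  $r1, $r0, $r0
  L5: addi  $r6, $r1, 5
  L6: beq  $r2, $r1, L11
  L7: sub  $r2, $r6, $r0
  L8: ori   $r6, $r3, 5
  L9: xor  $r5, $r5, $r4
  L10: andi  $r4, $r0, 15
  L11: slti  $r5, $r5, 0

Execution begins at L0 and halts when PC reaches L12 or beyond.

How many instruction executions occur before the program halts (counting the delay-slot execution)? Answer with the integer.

#0 and  $r3, $r1, $r6 ; 0/4/8/0/8/8/3
#1 xor  $r5, $r0, $r5 ; 0/4/8/0/8/8/3
#2 bne  $r0, $r5, L10 ; 0/4/8/0/8/8/3 ; →target
#3 sub  $r1, $r1, $r1 ; 0/0/8/0/8/8/3
#10 andi  $r4, $r0, 15 ; 0/0/8/0/0/8/3
#11 slti  $r5, $r5, 0 ; 0/0/8/0/0/0/3

6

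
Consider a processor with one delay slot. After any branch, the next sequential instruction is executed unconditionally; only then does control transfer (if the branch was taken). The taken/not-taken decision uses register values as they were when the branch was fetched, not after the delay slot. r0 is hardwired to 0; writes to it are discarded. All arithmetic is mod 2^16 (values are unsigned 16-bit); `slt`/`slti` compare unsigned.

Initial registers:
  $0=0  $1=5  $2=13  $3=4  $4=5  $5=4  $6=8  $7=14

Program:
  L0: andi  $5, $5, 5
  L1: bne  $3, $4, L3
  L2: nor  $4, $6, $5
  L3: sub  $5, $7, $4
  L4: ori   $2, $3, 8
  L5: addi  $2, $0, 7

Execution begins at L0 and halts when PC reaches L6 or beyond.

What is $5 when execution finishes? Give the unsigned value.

27

PC=0  andi  $5, $5, 5        | $0=0 $1=5 $2=13 $3=4 $4=5 $5=4 $6=8 $7=14
PC=1  bne  $3, $4, L3        | $0=0 $1=5 $2=13 $3=4 $4=5 $5=4 $6=8 $7=14  [TAKEN]
PC=2  nor  $4, $6, $5        | $0=0 $1=5 $2=13 $3=4 $4=65523 $5=4 $6=8 $7=14
PC=3  sub  $5, $7, $4        | $0=0 $1=5 $2=13 $3=4 $4=65523 $5=27 $6=8 $7=14
PC=4  ori   $2, $3, 8        | $0=0 $1=5 $2=12 $3=4 $4=65523 $5=27 $6=8 $7=14
PC=5  addi  $2, $0, 7        | $0=0 $1=5 $2=7 $3=4 $4=65523 $5=27 $6=8 $7=14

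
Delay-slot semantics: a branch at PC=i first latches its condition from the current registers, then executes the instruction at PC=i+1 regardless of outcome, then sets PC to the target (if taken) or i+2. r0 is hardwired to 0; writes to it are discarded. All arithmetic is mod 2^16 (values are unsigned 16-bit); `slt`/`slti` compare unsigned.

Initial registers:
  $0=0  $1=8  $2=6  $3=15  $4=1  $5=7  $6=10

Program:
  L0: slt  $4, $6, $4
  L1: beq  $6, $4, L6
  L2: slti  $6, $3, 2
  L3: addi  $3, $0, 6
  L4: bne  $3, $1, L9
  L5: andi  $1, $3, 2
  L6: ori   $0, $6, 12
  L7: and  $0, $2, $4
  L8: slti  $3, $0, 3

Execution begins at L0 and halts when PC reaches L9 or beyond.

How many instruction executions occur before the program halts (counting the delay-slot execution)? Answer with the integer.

6

  step pc=0: slt  $4, $6, $4  regs=(0,8,6,15,0,7,10)
  step pc=1: beq  $6, $4, L6  cond=F  regs=(0,8,6,15,0,7,10)
  step pc=2: slti  $6, $3, 2  regs=(0,8,6,15,0,7,0)
  step pc=3: addi  $3, $0, 6  regs=(0,8,6,6,0,7,0)
  step pc=4: bne  $3, $1, L9  cond=T  regs=(0,8,6,6,0,7,0)
  step pc=5: andi  $1, $3, 2  regs=(0,2,6,6,0,7,0)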